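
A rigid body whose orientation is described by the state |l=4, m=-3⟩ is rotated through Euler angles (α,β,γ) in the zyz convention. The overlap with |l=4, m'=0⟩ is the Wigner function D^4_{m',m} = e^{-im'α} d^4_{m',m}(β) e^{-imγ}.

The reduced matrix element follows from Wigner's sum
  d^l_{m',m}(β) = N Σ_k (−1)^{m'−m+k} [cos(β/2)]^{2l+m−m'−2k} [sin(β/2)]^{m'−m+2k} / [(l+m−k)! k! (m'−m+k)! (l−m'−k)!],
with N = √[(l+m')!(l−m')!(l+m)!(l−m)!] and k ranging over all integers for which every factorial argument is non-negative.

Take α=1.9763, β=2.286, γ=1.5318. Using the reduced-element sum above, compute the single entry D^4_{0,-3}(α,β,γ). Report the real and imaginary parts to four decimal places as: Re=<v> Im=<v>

Re=-0.0487 Im=-0.4145

Split into d^4_{0,-3}(β=2.286) × two z-phases.
Half-angle: c=0.414867, s=0.909882. N=√(24·24·1·5040)=1703.830978
k∈{0,1} keeps every argument non-negative
  k=0: (−1)^3·1703.8310/(144)·0.4149^5·0.9099^3 = -0.109537
  k=1: (−1)^4·1703.8310/(144)·0.4149^3·0.9099^5 = +0.526885
d^4_{0,-3}(2.286) = -0.109537 +0.526885 = +0.417347
D = (+1.000000+0.000000i)·(+0.417347)·(-0.116722-0.993165i) = -0.048714-0.414495i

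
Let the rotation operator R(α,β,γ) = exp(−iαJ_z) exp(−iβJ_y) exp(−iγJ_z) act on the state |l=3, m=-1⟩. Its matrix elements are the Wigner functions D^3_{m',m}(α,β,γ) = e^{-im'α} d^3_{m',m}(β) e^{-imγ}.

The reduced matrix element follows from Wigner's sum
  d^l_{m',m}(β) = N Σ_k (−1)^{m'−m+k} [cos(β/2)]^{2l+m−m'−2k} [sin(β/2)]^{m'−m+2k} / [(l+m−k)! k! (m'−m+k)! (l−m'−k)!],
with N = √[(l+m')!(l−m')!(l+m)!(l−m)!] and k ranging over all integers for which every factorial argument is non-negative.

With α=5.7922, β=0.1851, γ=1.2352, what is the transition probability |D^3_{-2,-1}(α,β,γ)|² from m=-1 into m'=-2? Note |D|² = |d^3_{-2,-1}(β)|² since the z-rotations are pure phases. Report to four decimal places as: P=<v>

D^3_{-2,-1}(5.7922,0.1851,1.2352) = e^{-i·-2·5.7922}·d^3_{-2,-1}(0.1851)·e^{-i·-1·1.2352}. Compute d first:
Half-angle: c=0.995720, s=0.092418. N=√(1·120·2·24)=75.894664
Admissible k: 1..2 (factorial args all ≥0)
  k=1: (−1)^0·75.8947/(24)·0.9957^5·0.0924^1 = +0.286051
  k=2: (−1)^1·75.8947/(12)·0.9957^3·0.0924^3 = -0.004928
d^3_{-2,-1}(0.1851) = +0.286051 -0.004928 = +0.281122
|D^3_{-2,-1}|² = |d^3_{-2,-1}(β)|² = (+0.281122)² = 0.079030 (the z-rotation phases have unit modulus)

P=0.0790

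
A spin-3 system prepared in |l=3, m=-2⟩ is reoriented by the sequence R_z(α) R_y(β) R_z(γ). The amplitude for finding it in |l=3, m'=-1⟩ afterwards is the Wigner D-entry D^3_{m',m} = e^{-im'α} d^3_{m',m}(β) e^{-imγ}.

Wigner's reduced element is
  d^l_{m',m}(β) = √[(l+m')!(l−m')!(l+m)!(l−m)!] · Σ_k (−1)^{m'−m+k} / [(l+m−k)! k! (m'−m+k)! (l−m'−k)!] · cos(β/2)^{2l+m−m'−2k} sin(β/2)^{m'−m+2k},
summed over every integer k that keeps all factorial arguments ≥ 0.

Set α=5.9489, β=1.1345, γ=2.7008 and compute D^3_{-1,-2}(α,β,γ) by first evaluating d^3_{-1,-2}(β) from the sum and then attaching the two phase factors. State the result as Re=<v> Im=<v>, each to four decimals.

First d^3_{-1,-2}(β=1.1345), then the phase factors e^{-i(-1)α} and e^{-i(-2)γ}:
c=cos(1.1345/2)=0.843382, s=sin(1.1345/2)=0.537315; N=√[2·24·1·120]=75.894664
k: max(0,(-2)−(-1))=0 … min(3+(-2),3−(-1))=1
  k=0: (−1)^1·75.8947/(24)·0.8434^5·0.5373^1 = -0.725020
  k=1: (−1)^2·75.8947/(12)·0.8434^3·0.5373^3 = +0.588558
d^3_{-1,-2}(1.1345) = -0.725020 +0.588558 = -0.136462
Attach z-rotation phases: D = e^{-i(-1)(5.9489)}·(-0.136462)·e^{-i(-2)(2.7008)} = -0.047423+0.127957i

Re=-0.0474 Im=0.1280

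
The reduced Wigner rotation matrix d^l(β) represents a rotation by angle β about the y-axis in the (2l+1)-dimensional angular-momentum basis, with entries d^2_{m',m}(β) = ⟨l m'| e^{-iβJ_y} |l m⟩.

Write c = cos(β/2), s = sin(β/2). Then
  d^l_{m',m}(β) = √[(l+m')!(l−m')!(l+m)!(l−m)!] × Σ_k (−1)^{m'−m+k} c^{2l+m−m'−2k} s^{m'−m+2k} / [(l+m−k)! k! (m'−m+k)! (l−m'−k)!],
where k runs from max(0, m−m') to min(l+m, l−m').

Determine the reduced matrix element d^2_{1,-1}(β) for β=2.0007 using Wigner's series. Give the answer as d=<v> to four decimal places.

d=0.1179

d^2_{1,-1}(β=2.0007) via Wigner's sum:
c=cos(2.0007/2)=0.540008, s=sin(2.0007/2)=0.841660; N=√[6·1·1·6]=6.000000
Admissible k: 0..1 (factorial args all ≥0)
  k=0: (−1)^2·6.0000/(2)·0.5400^2·0.8417^2 = +0.619719
  k=1: (−1)^3·6.0000/(6)·0.5400^0·0.8417^4 = -0.501819
d^2_{1,-1}(2.0007) = +0.619719 -0.501819 = +0.117900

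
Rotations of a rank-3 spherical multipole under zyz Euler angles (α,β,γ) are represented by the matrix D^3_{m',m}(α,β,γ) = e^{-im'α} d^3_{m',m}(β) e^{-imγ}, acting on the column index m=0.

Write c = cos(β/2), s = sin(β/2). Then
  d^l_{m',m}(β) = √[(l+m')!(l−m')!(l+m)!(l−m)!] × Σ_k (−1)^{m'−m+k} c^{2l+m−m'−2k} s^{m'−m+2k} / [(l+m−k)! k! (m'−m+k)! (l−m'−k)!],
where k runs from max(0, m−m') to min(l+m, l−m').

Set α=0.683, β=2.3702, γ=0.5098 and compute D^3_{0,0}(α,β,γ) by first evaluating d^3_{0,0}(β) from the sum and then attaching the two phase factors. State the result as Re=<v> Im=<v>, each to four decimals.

Re=0.1541 Im=0.0000

Split into d^3_{0,0}(β=2.3702) × two z-phases.
c=cos(2.3702/2)=0.376204, s=sin(2.3702/2)=0.926537; N=√[6·6·6·6]=36.000000
The bounds max(0,m−m')=0 and min(l+m,l−m')=3 give 4 terms
  k=0: (−1)^0·36.0000/(36)·0.3762^6·0.9265^0 = +0.002835
  k=1: (−1)^1·36.0000/(4)·0.3762^4·0.9265^2 = -0.154762
  k=2: (−1)^2·36.0000/(4)·0.3762^2·0.9265^4 = +0.938730
  k=3: (−1)^3·36.0000/(36)·0.3762^0·0.9265^6 = -0.632668
d^3_{0,0}(2.3702) = +0.002835 -0.154762 +0.938730 -0.632668 = +0.154136
D = (+1.000000+0.000000i)·(+0.154136)·(+1.000000+0.000000i) = +0.154136+0.000000i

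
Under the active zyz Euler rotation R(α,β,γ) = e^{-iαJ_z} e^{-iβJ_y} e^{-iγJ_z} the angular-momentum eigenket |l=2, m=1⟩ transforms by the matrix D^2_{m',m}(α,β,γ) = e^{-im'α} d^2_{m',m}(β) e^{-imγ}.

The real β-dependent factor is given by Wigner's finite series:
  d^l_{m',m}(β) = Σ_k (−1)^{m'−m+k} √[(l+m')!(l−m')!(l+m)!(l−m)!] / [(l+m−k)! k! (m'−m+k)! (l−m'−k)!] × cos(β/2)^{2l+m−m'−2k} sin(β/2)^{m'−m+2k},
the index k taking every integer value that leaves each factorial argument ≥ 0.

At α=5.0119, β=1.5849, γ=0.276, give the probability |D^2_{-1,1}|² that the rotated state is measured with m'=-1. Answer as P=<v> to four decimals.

D^2_{-1,1}(5.0119,1.5849,0.276) = e^{-i·-1·5.0119}·d^2_{-1,1}(1.5849)·e^{-i·1·0.276}. Compute d first:
Half-angle: c=0.702103, s=0.712076. N=√(1·6·6·1)=6.000000
k∈{2,3} keeps every argument non-negative
  k=2: (−1)^0·6.0000/(2)·0.7021^2·0.7121^2 = +0.749851
  k=3: (−1)^1·6.0000/(6)·0.7021^0·0.7121^4 = -0.257101
d^2_{-1,1}(1.5849) = +0.749851 -0.257101 = +0.492749
|D^2_{-1,1}|² = |d^2_{-1,1}(β)|² = (+0.492749)² = 0.242802 (the z-rotation phases have unit modulus)

P=0.2428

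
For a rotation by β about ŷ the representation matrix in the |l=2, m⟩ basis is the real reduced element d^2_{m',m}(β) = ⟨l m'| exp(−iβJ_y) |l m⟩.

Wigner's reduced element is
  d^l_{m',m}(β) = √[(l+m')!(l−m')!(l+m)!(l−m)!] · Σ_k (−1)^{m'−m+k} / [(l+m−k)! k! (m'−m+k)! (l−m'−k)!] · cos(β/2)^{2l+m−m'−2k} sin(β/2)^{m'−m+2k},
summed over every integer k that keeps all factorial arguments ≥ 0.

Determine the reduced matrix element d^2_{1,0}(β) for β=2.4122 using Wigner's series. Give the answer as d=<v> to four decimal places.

d=0.6085

d^2_{1,0}(β=2.4122) via Wigner's sum:
With c≡cos(β/2)=0.356666 and s≡sin(β/2)=0.934232, N=[6·1·2·2]^{1/2}=4.898979
k∈{0,1} keeps every argument non-negative
  k=0: (−1)^1·4.8990/(2)·0.3567^3·0.9342^1 = -0.103828
  k=1: (−1)^2·4.8990/(2)·0.3567^1·0.9342^3 = +0.712363
d^2_{1,0}(2.4122) = -0.103828 +0.712363 = +0.608535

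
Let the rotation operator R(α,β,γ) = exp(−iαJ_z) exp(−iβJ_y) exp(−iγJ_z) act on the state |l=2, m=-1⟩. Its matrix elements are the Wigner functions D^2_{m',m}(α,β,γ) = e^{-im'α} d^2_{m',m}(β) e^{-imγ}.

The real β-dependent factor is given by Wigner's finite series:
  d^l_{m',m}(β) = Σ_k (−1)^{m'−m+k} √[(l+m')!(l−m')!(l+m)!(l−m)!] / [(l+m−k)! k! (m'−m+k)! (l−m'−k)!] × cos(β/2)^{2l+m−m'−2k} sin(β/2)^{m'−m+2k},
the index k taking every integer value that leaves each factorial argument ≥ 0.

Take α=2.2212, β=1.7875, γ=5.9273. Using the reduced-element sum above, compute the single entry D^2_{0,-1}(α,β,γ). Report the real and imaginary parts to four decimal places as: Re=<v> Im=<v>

D^2_{0,-1}(2.2212,1.7875,5.9273) = e^{-i·0·2.2212}·d^2_{0,-1}(1.7875)·e^{-i·-1·5.9273}. Compute d first:
c=cos(1.7875/2)=0.626494, s=sin(1.7875/2)=0.779427; N=√[2·2·1·6]=4.898979
k: max(0,(-1)−(0))=0 … min(2+(-1),2−(0))=1
  k=0: (−1)^1·4.8990/(2)·0.6265^3·0.7794^1 = -0.469462
  k=1: (−1)^2·4.8990/(2)·0.6265^1·0.7794^3 = +0.726638
d^2_{0,-1}(1.7875) = -0.469462 +0.726638 = +0.257175
D = (+1.000000+0.000000i)·(+0.257175)·(+0.937338-0.348420i) = +0.241060-0.089605i

Re=0.2411 Im=-0.0896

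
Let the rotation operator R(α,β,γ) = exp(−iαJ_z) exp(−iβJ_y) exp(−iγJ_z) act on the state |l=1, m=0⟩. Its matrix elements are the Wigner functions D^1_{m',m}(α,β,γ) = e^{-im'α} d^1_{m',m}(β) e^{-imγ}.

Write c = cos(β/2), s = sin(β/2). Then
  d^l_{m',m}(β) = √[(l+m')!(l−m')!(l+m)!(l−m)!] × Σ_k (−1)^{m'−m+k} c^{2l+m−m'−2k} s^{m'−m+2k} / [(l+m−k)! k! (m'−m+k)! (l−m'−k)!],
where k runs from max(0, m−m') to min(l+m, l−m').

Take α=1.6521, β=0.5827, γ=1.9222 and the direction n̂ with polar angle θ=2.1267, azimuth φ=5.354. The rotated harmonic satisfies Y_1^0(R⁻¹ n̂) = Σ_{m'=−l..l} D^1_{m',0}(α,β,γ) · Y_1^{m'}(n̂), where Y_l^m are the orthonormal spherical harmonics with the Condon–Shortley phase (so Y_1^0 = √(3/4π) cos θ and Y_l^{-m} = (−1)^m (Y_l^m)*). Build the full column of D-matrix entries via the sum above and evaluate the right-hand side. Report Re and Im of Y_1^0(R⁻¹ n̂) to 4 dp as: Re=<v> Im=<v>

Need the full column D^1_{m',0} for m'=−1..1 at α=1.6521, β=0.5827, γ=1.9222.
cos(β/2)=0.957857, sin(β/2)=0.287246
d^1_{-1,0}: single k=1 term ⇒ +0.389107;  D = -0.031601+0.387822i
d^1_{0,0}: k∈[0..1] ⇒ +0.917490 -0.082510 = +0.834980;  D = +0.834980+0.000000i
d^1_{1,0}: single k=0 term ⇒ -0.389107;  D = +0.031601+0.387822i
Y_1^{m'}(θ=2.1267,φ=5.354) and Σ D·Y over m':
  (-0.0316+0.3878i)·(+0.1756+0.2351i)  (+0.8350+0.0000i)·(-0.2578+0.0000i)  (+0.0316+0.3878i)·(-0.1756+0.2351i)
Y_1^0(R⁻¹ n̂) = -0.408754+0.000000i

Re=-0.4088 Im=0.0000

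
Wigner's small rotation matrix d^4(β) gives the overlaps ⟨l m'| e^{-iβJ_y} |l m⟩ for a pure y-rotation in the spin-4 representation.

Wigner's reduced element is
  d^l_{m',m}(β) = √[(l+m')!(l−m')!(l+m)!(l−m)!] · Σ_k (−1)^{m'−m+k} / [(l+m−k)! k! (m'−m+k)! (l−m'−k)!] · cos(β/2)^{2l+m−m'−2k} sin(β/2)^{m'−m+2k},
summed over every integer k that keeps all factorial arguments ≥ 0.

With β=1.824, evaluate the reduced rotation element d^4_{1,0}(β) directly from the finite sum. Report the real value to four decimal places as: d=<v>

d^4_{1,0}(β=1.824) via Wigner's sum:
With c≡cos(β/2)=0.612166 and s≡sin(β/2)=0.790730, N=[120·6·24·24]^{1/2}=643.987578
k∈{0,1,2,3} keeps every argument non-negative
  k=0: (−1)^1·643.9876/(144)·0.6122^7·0.7907^1 = -0.113927
  k=1: (−1)^2·643.9876/(24)·0.6122^5·0.7907^3 = +1.140498
  k=2: (−1)^3·643.9876/(24)·0.6122^3·0.7907^5 = -1.902887
  k=3: (−1)^4·643.9876/(144)·0.6122^1·0.7907^7 = +0.529151
d^4_{1,0}(1.824) = -0.113927 +1.140498 -1.902887 +0.529151 = -0.347164

d=-0.3472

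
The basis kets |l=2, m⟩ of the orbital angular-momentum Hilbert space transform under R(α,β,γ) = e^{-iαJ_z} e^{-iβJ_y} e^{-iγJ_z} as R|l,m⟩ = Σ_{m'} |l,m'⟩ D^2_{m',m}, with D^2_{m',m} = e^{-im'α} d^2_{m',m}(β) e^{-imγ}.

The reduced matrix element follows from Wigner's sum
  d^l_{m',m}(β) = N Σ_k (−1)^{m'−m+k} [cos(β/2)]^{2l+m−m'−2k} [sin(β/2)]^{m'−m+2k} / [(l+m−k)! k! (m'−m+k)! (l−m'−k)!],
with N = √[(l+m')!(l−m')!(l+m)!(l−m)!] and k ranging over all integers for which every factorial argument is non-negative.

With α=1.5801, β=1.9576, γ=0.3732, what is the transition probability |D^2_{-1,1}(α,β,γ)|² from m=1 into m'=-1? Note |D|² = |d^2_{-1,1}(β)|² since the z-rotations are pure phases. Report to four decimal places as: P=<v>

P=0.0286

Split into d^2_{-1,1}(β=1.9576) × two z-phases.
Half-angle: c=0.558019, s=0.829828. N=√(1·6·6·1)=6.000000
k∈{2,3} keeps every argument non-negative
  k=2: (−1)^0·6.0000/(2)·0.5580^2·0.8298^2 = +0.643273
  k=3: (−1)^1·6.0000/(6)·0.5580^0·0.8298^4 = -0.474191
d^2_{-1,1}(1.9576) = +0.643273 -0.474191 = +0.169082
|D^2_{-1,1}|² = |d^2_{-1,1}(β)|² = (+0.169082)² = 0.028589 (the z-rotation phases have unit modulus)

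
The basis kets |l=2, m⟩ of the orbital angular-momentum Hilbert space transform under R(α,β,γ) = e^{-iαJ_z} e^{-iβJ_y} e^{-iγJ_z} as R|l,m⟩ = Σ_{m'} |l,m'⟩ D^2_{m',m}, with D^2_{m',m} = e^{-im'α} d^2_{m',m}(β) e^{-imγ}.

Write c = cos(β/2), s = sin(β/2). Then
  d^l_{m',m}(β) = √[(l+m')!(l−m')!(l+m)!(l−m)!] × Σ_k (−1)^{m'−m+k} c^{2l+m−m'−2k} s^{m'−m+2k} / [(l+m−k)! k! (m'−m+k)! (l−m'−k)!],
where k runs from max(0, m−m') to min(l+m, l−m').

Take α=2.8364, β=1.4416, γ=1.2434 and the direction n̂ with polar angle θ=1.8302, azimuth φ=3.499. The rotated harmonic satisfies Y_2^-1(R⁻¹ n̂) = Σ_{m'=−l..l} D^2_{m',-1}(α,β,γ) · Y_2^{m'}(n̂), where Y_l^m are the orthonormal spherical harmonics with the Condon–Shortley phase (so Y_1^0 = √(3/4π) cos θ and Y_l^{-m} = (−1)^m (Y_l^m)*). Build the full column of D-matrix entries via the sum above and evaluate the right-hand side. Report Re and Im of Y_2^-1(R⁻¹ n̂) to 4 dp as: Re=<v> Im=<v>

Need the full column D^2_{m',-1} for m'=−2..2 at α=2.8364, β=1.4416, γ=1.2434.
cos(β/2)=0.751278, sin(β/2)=0.659986
d^2_{-2,-1}: single k=1 term ⇒ +0.559715;  D = +0.451269+0.331115i
d^2_{-1,-1}: k∈[0..1] ⇒ +0.318568 -0.737551 = -0.418982;  D = +0.247717+0.337909i
d^2_{0,-1}: k∈[0..1] ⇒ -0.685508 +0.529030 = -0.156478;  D = -0.050320-0.148166i
d^2_{1,-1}: k∈[0..1] ⇒ +0.737551 -0.189731 = +0.547820;  D = -0.012163-0.547685i
d^2_{2,-1}: single k=0 term ⇒ -0.431951;  D = +0.120612-0.414770i
Y_2^{m'}(θ=1.8302,φ=3.499) and Σ D·Y over m':
  (+0.4513+0.3311i)·(+0.2725-0.2365i)  (+0.2477+0.3379i)·(+0.1794-0.0670i)  (-0.0503-0.1482i)·(-0.2531+0.0000i)  (-0.0122-0.5477i)·(-0.1794-0.0670i)  (+0.1206-0.4148i)·(+0.2725+0.2365i)
Y_2^-1(R⁻¹ n̂) = +0.377592+0.079613i

Re=0.3776 Im=0.0796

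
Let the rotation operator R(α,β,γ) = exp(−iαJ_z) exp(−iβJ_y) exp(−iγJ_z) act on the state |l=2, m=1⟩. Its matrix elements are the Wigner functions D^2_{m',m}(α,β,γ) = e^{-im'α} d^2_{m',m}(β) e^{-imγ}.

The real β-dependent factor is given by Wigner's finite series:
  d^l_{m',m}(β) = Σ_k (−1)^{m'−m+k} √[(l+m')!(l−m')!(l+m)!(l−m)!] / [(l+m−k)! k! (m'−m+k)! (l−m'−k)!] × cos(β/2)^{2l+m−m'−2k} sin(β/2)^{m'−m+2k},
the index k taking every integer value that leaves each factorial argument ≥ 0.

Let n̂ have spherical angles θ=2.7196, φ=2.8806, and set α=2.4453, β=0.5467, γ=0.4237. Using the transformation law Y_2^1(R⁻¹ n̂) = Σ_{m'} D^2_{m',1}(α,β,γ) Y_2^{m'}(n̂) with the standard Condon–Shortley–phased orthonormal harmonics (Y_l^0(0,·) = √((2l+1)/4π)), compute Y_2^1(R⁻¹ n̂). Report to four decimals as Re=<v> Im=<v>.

Re=0.3589 Im=-0.0761

Need the full column D^2_{m',1} for m'=−2..2 at α=2.4453, β=0.5467, γ=0.4237.
cos(β/2)=0.962872, sin(β/2)=0.269959
d^2_{-2,1}: single k=3 term ⇒ +0.037887;  D = -0.009208-0.036751i
d^2_{-1,1}: k∈[2..3] ⇒ +0.202699 -0.005311 = +0.197388;  D = -0.086000+0.177669i
d^2_{0,1}: k∈[1..2] ⇒ +0.590308 -0.046402 = +0.543906;  D = +0.495810-0.223619i
d^2_{1,1}: k∈[0..1] ⇒ +0.859556 -0.202699 = +0.656856;  D = -0.632603-0.176845i
d^2_{2,1}: single k=0 term ⇒ -0.481984;  D = -0.272908-0.397278i
Y_2^{m'}(θ=2.7196,φ=2.8806) and Σ D·Y over m':
  (-0.0092-0.0368i)·(+0.0562+0.0323i)  (-0.0860+0.1777i)·(+0.2789+0.0745i)  (+0.4958-0.2236i)·(+0.4721+0.0000i)  (-0.6326-0.1768i)·(-0.2789+0.0745i)  (-0.2729-0.3973i)·(+0.0562-0.0323i)
Y_2^1(R⁻¹ n̂) = +0.358935-0.076078i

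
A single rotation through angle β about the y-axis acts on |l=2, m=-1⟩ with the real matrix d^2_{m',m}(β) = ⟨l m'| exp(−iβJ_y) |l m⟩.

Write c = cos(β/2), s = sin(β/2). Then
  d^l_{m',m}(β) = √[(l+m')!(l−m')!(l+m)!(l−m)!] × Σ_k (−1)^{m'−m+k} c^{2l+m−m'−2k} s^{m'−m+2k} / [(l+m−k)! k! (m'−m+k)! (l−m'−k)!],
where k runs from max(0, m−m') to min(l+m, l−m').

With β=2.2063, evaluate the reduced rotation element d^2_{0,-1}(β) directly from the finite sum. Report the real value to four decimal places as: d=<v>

d=0.5851

d^2_{0,-1}(β=2.2063) via Wigner's sum:
c=cos(2.2063/2)=0.450787, s=sin(2.2063/2)=0.892632; N=√[2·2·1·6]=4.898979
Admissible k: 0..1 (factorial args all ≥0)
  k=0: (−1)^1·4.8990/(2)·0.4508^3·0.8926^1 = -0.200291
  k=1: (−1)^2·4.8990/(2)·0.4508^1·0.8926^3 = +0.785351
d^2_{0,-1}(2.2063) = -0.200291 +0.785351 = +0.585060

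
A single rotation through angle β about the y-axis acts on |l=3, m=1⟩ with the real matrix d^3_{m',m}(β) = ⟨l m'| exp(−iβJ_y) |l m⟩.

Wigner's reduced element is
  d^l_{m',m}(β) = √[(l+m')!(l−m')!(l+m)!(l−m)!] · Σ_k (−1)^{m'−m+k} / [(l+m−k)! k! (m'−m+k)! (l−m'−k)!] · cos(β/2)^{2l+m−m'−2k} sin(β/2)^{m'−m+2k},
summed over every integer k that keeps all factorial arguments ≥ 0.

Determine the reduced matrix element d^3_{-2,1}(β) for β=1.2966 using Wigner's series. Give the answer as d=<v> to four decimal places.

d^3_{-2,1}(β=1.2966) via Wigner's sum:
Half-angle: c=0.797111, s=0.603832. N=√(1·120·24·2)=75.894664
k: max(0,(1)−(-2))=3 … min(3+(1),3−(-2))=4
  k=3: (−1)^0·75.8947/(12)·0.7971^3·0.6038^3 = +0.705238
  k=4: (−1)^1·75.8947/(24)·0.7971^1·0.6038^5 = -0.202349
d^3_{-2,1}(1.2966) = +0.705238 -0.202349 = +0.502890

d=0.5029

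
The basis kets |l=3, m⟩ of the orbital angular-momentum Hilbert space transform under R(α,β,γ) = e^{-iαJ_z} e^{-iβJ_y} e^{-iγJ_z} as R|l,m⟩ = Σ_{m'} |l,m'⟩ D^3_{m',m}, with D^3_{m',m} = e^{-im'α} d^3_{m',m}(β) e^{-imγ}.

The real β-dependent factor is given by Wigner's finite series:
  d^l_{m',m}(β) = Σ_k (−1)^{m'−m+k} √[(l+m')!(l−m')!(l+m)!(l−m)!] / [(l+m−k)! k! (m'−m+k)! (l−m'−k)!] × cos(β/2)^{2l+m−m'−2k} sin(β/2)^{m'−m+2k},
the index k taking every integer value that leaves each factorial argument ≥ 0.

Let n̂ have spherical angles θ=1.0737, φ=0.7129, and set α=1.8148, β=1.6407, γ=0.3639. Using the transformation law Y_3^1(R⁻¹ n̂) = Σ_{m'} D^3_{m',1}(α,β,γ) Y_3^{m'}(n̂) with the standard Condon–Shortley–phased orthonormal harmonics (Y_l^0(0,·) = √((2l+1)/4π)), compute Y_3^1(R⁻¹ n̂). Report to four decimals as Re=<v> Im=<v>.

Re=-0.0827 Im=-0.0611

Need the full column D^3_{m',1} for m'=−3..3 at α=1.8148, β=1.6407, γ=0.3639.
cos(β/2)=0.681965, sin(β/2)=0.731385
d^3_{-3,1}: single k=4 term ⇒ +0.515411;  D = +0.185472-0.480883i
d^3_{-2,1}: k∈[3..4] ⇒ +0.784791 -0.451327 = +0.333464;  D = -0.330900-0.041279i
d^3_{-1,1}: k∈[2..4] ⇒ +0.694212 -1.064627 +0.153065 = -0.217351;  D = -0.025997-0.215791i
d^3_{0,1}: k∈[1..3] ⇒ +0.373721 -1.289544 +0.494404 = -0.421419;  D = -0.393822+0.149992i
d^3_{1,1}: k∈[0..2] ⇒ +0.100594 -0.925615 +0.798471 = -0.026551;  D = +0.015164+0.021794i
d^3_{2,1}: k∈[0..1] ⇒ -0.341159 +0.784791 = +0.443632;  D = -0.292153+0.333850i
d^3_{3,1}: single k=0 term ⇒ +0.448112;  D = +0.398526+0.204893i
Y_3^{m'}(θ=1.0737,φ=0.7129) and Σ D·Y over m':
  (+0.1855-0.4809i)·(-0.1524-0.2389i)  (-0.3309-0.0413i)·(+0.0544-0.3726i)  (-0.0260-0.2158i)·(+0.0295-0.0255i)  (-0.3938+0.1500i)·(-0.3315+0.0000i)  (+0.0152+0.0218i)·(-0.0295-0.0255i)  (-0.2922+0.3338i)·(+0.0544+0.3726i)  (+0.3985+0.2049i)·(+0.1524-0.2389i)
Y_3^1(R⁻¹ n̂) = -0.082704-0.061078i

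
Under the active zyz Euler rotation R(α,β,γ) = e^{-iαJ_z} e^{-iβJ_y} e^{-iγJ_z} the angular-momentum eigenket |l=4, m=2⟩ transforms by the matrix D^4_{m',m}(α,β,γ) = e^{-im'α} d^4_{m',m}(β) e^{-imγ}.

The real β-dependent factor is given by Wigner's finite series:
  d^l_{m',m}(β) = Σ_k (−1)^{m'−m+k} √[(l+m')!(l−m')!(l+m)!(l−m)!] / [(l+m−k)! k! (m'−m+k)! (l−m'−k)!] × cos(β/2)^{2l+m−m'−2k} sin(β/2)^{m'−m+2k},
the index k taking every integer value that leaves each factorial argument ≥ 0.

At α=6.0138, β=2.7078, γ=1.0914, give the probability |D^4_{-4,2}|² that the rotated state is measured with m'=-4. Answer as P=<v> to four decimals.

First d^4_{-4,2}(β=2.7078), then the phase factors e^{-i(-4)α} and e^{-i(2)γ}:
c=cos(2.7078/2)=0.215200, s=sin(2.7078/2)=0.976570; N=√[1·40320·720·2]=7619.763776
k∈{6} keeps every argument non-negative
  k=6: (−1)^0·7619.7638/(1440)·0.2152^2·0.9766^6 = +0.212561
d^4_{-4,2}(2.7078) = +0.212561
|D^4_{-4,2}|² = |d^4_{-4,2}(β)|² = (+0.212561)² = 0.045182 (the z-rotation phases have unit modulus)

P=0.0452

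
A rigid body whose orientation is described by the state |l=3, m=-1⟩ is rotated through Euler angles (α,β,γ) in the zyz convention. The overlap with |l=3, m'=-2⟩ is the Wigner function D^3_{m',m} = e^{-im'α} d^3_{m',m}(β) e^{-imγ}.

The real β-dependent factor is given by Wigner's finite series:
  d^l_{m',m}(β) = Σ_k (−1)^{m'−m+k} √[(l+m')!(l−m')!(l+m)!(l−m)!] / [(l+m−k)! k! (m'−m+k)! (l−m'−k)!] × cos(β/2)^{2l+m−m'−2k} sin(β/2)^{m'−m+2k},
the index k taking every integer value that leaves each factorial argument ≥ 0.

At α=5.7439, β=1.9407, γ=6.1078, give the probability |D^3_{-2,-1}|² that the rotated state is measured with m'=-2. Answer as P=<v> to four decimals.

D^3_{-2,-1}(5.7439,1.9407,6.1078) = e^{-i·-2·5.7439}·d^3_{-2,-1}(1.9407)·e^{-i·-1·6.1078}. Compute d first:
c=cos(1.9407/2)=0.565011, s=sin(1.9407/2)=0.825084; N=√[1·120·2·24]=75.894664
k∈{1,2} keeps every argument non-negative
  k=1: (−1)^0·75.8947/(24)·0.5650^5·0.8251^1 = +0.150239
  k=2: (−1)^1·75.8947/(12)·0.5650^3·0.8251^3 = -0.640758
d^3_{-2,-1}(1.9407) = +0.150239 -0.640758 = -0.490519
|D^3_{-2,-1}|² = |d^3_{-2,-1}(β)|² = (-0.490519)² = 0.240609 (the z-rotation phases have unit modulus)

P=0.2406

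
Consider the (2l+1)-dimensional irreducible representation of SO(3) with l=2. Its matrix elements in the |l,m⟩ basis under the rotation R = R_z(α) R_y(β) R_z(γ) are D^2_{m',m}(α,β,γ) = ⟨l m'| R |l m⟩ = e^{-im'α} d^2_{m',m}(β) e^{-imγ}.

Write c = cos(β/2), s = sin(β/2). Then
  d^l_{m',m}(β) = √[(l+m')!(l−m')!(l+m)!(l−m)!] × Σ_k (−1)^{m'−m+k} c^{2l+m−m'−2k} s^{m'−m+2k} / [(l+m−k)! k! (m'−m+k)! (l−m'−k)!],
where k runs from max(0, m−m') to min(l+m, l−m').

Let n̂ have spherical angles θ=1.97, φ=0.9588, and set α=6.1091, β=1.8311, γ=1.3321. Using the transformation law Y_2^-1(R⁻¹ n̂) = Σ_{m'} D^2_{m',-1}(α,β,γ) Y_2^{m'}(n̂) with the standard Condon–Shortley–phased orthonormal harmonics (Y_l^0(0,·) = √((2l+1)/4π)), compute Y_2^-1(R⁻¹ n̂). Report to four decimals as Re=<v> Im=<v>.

Need the full column D^2_{m',-1} for m'=−2..2 at α=6.1091, β=1.8311, γ=1.3321.
cos(β/2)=0.609355, sin(β/2)=0.792898
d^2_{-2,-1}: single k=1 term ⇒ +0.358804;  D = +0.198690+0.298769i
d^2_{-1,-1}: k∈[0..1] ⇒ +0.137873 -0.700319 = -0.562446;  D = -0.225630-0.515205i
d^2_{0,-1}: k∈[0..1] ⇒ -0.439444 +0.744042 = +0.304598;  D = +0.072018+0.295962i
d^2_{1,-1}: k∈[0..1] ⇒ +0.700319 -0.395247 = +0.305072;  D = +0.019697+0.304435i
d^2_{2,-1}: single k=0 term ⇒ -0.607508;  D = +0.066374-0.603871i
Y_2^{m'}(θ=1.97,φ=0.9588) and Σ D·Y over m':
  (+0.1987+0.2988i)·(-0.1115-0.3084i)  (-0.2256-0.5152i)·(-0.1589+0.2265i)  (+0.0720+0.2960i)·(-0.1724+0.0000i)  (+0.0197+0.3044i)·(+0.1589+0.2265i)  (+0.0664-0.6039i)·(-0.1115+0.3084i)
Y_2^-1(R⁻¹ n̂) = +0.323130+0.025807i

Re=0.3231 Im=0.0258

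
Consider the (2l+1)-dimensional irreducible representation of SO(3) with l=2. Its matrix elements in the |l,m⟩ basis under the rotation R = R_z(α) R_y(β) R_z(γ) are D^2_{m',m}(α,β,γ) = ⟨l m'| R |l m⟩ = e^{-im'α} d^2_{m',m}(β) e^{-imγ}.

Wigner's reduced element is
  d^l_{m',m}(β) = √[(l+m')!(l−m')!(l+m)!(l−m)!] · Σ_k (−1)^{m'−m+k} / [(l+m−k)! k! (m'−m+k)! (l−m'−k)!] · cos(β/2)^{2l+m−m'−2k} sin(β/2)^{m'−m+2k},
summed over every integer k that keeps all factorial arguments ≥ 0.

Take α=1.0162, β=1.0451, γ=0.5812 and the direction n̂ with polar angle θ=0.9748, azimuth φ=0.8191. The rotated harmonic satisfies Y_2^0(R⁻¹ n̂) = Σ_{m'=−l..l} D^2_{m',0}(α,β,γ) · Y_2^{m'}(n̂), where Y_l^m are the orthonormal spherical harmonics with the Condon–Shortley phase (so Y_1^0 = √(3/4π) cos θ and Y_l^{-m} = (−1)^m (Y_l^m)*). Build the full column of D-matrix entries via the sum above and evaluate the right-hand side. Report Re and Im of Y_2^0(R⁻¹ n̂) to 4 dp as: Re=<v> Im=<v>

Re=0.6001 Im=0.0000

Need the full column D^2_{m',0} for m'=−2..2 at α=1.0162, β=1.0451, γ=0.5812.
cos(β/2)=0.866549, sin(β/2)=0.499091
d^2_{-2,0}: single k=2 term ⇒ +0.458166;  D = -0.204060+0.410214i
d^2_{-1,0}: k∈[1..2] ⇒ +0.795492 -0.263882 = +0.531610;  D = +0.279946+0.451929i
d^2_{0,0}: k∈[0..2] ⇒ +0.563862 -0.748181 +0.062047 = -0.122272;  D = -0.122272+0.000000i
d^2_{1,0}: k∈[0..1] ⇒ -0.795492 +0.263882 = -0.531610;  D = -0.279946+0.451929i
d^2_{2,0}: single k=0 term ⇒ +0.458166;  D = -0.204060-0.410214i
Y_2^{m'}(θ=0.9748,φ=0.8191) and Σ D·Y over m':
  (-0.2041+0.4102i)·(-0.0178-0.2640i)  (+0.2799+0.4519i)·(+0.2451-0.2622i)  (-0.1223+0.0000i)·(-0.0173+0.0000i)  (-0.2799+0.4519i)·(-0.2451-0.2622i)  (-0.2041-0.4102i)·(-0.0178+0.2640i)
Y_2^0(R⁻¹ n̂) = +0.600134-0.000000i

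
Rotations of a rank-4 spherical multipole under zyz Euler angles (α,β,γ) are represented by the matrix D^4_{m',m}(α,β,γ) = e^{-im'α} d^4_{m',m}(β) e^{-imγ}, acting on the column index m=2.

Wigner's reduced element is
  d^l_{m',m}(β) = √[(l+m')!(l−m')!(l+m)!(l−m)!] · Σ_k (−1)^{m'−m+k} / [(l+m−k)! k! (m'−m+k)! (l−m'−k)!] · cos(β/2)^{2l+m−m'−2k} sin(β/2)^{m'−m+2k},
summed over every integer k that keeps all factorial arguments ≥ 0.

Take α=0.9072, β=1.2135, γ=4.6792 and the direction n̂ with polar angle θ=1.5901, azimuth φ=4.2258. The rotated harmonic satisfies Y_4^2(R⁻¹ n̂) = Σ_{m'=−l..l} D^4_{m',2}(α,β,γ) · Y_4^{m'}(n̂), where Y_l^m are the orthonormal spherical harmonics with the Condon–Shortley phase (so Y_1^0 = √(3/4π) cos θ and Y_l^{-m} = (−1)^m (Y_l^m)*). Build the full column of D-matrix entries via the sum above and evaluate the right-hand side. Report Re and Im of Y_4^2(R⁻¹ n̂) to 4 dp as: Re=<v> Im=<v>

Need the full column D^4_{m',2} for m'=−4..4 at α=0.9072, β=1.2135, γ=4.6792.
cos(β/2)=0.821506, sin(β/2)=0.570201
d^4_{-4,2}: single k=6 term ⇒ +0.122734;  D = +0.104403+0.064526i
d^4_{-3,2}: k∈[5..6] ⇒ +0.375107 -0.060238 = +0.314869;  D = +0.295387-0.109036i
d^4_{-2,2}: k∈[4..6] ⇒ +0.722177 -0.278335 +0.011174 = +0.455016;  D = +0.138799-0.433330i
d^4_{-1,2}: k∈[3..5] ⇒ +0.980958 -0.708885 +0.068303 = +0.340376;  D = -0.191408-0.281458i
d^4_{0,2}: k∈[2..4] ⇒ +0.948068 -1.217987 +0.220043 = -0.049875;  D = +0.049766+0.003308i
d^4_{1,2}: k∈[1..3] ⇒ +0.610854 -1.471437 +0.472590 = -0.387993;  D = +0.258733-0.289129i
d^4_{2,2}: k∈[0..2] ⇒ +0.207436 -1.199222 +0.722177 = -0.269608;  D = -0.047532-0.265385i
d^4_{3,2}: k∈[0..1] ⇒ -0.538722 +0.778611 = +0.239889;  D = +0.212070+0.112129i
d^4_{4,2}: single k=0 term ⇒ +0.528807;  D = +0.482669-0.216027i
Y_4^{m'}(θ=1.5901,φ=4.2258) and Σ D·Y over m':
  (+0.1044+0.0645i)·(-0.1622+0.4114i)  (+0.2954-0.1090i)·(-0.0240+0.0027i)  (+0.1388-0.4333i)·(+0.1877+0.2757i)  (-0.1914-0.2815i)·(-0.0128+0.0242i)  (+0.0498+0.0033i)·(+0.3162+0.0000i)  (+0.2587-0.2891i)·(+0.0128+0.0242i)  (-0.0475-0.2654i)·(+0.1877-0.2757i)  (+0.2121+0.1121i)·(+0.0240+0.0027i)  (+0.4827-0.2160i)·(-0.1622-0.4114i)
Y_4^2(R⁻¹ n̂) = -0.113913-0.201548i

Re=-0.1139 Im=-0.2015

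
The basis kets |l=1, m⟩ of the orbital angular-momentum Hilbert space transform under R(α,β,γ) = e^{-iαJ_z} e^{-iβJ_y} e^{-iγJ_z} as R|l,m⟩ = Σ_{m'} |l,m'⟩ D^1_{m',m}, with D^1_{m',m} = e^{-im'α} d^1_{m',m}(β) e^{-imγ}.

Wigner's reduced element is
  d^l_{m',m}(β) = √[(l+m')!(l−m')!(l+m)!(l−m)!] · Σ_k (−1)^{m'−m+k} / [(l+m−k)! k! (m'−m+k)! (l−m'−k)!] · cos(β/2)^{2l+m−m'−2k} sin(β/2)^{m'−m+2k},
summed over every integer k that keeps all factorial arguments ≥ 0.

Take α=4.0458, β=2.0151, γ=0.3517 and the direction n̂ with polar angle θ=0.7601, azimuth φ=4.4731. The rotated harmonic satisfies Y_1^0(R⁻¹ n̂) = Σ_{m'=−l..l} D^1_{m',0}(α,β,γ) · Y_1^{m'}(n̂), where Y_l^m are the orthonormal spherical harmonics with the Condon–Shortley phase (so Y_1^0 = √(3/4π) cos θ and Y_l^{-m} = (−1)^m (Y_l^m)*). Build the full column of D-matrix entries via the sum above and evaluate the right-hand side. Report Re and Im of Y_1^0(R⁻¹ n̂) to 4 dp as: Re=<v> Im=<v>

Re=0.1244 Im=0.0000

Need the full column D^1_{m',0} for m'=−1..1 at α=4.0458, β=2.0151, γ=0.3517.
cos(β/2)=0.533934, sin(β/2)=0.845526
d^1_{-1,0}: single k=1 term ⇒ +0.638454;  D = -0.394762-0.501783i
d^1_{0,0}: k∈[0..1] ⇒ +0.285085 -0.714915 = -0.429829;  D = -0.429829+0.000000i
d^1_{1,0}: single k=0 term ⇒ -0.638454;  D = +0.394762-0.501783i
Y_1^{m'}(θ=0.7601,φ=4.4731) and Σ D·Y over m':
  (-0.3948-0.5018i)·(-0.0564+0.2313i)  (-0.4298+0.0000i)·(+0.3541+0.0000i)  (+0.3948-0.5018i)·(+0.0564+0.2313i)
Y_1^0(R⁻¹ n̂) = +0.124417+0.000000i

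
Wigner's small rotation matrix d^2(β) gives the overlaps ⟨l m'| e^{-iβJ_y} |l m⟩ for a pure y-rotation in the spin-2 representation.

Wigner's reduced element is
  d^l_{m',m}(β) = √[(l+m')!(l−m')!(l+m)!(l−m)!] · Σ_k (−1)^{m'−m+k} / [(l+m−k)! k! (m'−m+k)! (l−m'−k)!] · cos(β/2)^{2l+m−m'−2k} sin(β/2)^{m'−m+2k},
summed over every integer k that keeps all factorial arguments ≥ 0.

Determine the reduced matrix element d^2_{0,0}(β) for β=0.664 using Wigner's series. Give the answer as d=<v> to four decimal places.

d^2_{0,0}(β=0.664) via Wigner's sum:
c=cos(0.664/2)=0.945392, s=sin(0.664/2)=0.325934; N=√[2·2·2·2]=4.000000
Admissible k: 0..2 (factorial args all ≥0)
  k=0: (−1)^0·4.0000/(4)·0.9454^4·0.3259^0 = +0.798819
  k=1: (−1)^1·4.0000/(1)·0.9454^2·0.3259^2 = -0.379791
  k=2: (−1)^2·4.0000/(4)·0.9454^0·0.3259^4 = +0.011286
d^2_{0,0}(0.664) = +0.798819 -0.379791 +0.011286 = +0.430313

d=0.4303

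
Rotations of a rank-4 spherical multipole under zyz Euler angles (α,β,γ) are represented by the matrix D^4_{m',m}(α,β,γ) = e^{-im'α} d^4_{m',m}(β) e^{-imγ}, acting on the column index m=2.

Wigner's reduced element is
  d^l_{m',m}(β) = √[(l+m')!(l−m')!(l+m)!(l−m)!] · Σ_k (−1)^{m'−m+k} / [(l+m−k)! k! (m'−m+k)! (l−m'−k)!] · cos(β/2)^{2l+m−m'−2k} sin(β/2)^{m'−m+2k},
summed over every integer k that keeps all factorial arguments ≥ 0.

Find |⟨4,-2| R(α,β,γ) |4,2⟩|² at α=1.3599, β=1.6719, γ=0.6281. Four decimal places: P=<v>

P=0.0122

Split into d^4_{-2,2}(β=1.6719) × two z-phases.
With c≡cos(β/2)=0.670473 and s≡sin(β/2)=0.741934, N=[2·720·720·2]^{1/2}=1440.000000
k: max(0,(2)−(-2))=4 … min(4+(2),4−(-2))=6
  k=4: (−1)^0·1440.0000/(96)·0.6705^4·0.7419^4 = +0.918496
  k=5: (−1)^1·1440.0000/(120)·0.6705^2·0.7419^6 = -0.899777
  k=6: (−1)^2·1440.0000/(1440)·0.6705^0·0.7419^8 = +0.091817
d^4_{-2,2}(1.6719) = +0.918496 -0.899777 +0.091817 = +0.110536
|D^4_{-2,2}|² = |d^4_{-2,2}(β)|² = (+0.110536)² = 0.012218 (the z-rotation phases have unit modulus)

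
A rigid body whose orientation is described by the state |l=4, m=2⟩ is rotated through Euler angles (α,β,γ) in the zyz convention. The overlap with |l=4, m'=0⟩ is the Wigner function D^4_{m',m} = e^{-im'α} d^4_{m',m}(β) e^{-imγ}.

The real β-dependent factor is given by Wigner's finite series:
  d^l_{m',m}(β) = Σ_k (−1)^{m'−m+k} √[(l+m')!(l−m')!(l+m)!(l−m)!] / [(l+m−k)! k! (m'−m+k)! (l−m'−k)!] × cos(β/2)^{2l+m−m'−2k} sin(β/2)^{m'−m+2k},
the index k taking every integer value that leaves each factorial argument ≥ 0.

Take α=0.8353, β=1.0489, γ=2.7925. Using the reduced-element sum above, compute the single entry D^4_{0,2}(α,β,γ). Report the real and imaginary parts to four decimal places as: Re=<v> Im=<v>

Re=0.1683 Im=0.1412

Split into d^4_{0,2}(β=1.0489) × two z-phases.
Half-angle: c=0.865599, s=0.500737. N=√(24·24·720·2)=910.735966
The bounds max(0,m−m')=2 and min(l+m,l−m')=4 give 3 terms
  k=2: (−1)^0·910.7360/(96)·0.8656^6·0.5007^2 = +1.000559
  k=3: (−1)^1·910.7360/(36)·0.8656^4·0.5007^4 = -0.892887
  k=4: (−1)^2·910.7360/(96)·0.8656^2·0.5007^6 = +0.112050
d^4_{0,2}(1.0489) = +1.000559 -0.892887 +0.112050 = +0.219722
D = (+1.000000+0.000000i)·(+0.219722)·(+0.766010+0.642829i) = +0.168309+0.141243i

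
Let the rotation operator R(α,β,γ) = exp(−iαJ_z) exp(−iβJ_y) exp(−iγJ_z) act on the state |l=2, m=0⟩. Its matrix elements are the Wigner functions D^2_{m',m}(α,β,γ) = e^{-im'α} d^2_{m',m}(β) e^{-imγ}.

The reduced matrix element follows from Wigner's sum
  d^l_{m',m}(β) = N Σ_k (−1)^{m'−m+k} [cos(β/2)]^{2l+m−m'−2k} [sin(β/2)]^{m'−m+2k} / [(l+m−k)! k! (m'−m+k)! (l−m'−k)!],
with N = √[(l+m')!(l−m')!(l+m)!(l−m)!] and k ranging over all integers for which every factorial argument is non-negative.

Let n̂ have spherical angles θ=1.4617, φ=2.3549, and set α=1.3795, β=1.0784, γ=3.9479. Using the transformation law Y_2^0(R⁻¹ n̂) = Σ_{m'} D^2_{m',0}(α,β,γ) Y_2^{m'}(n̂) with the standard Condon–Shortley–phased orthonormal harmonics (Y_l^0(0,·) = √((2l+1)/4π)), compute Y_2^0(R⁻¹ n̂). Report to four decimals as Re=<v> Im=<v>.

Re=-0.0367 Im=0.0000

Need the full column D^2_{m',0} for m'=−2..2 at α=1.3795, β=1.0784, γ=3.9479.
cos(β/2)=0.858120, sin(β/2)=0.513450
d^2_{-2,0}: single k=2 term ⇒ +0.475518;  D = -0.441138+0.177524i
d^2_{-1,0}: k∈[1..2] ⇒ +0.794725 -0.284523 = +0.510203;  D = +0.097006+0.500896i
d^2_{0,0}: k∈[0..2] ⇒ +0.542240 -0.776518 +0.069501 = -0.164777;  D = -0.164777+0.000000i
d^2_{1,0}: k∈[0..1] ⇒ -0.794725 +0.284523 = -0.510203;  D = -0.097006+0.500896i
d^2_{2,0}: single k=0 term ⇒ +0.475518;  D = -0.441138-0.177524i
Y_2^{m'}(θ=1.4617,φ=2.3549) and Σ D·Y over m':
  (-0.4411+0.1775i)·(-0.0010+0.3817i)  (+0.0970+0.5009i)·(-0.0590-0.0592i)  (-0.1648+0.0000i)·(-0.3042+0.0000i)  (-0.0970+0.5009i)·(+0.0590-0.0592i)  (-0.4411-0.1775i)·(-0.0010-0.3817i)
Y_2^0(R⁻¹ n̂) = -0.036675+0.000000i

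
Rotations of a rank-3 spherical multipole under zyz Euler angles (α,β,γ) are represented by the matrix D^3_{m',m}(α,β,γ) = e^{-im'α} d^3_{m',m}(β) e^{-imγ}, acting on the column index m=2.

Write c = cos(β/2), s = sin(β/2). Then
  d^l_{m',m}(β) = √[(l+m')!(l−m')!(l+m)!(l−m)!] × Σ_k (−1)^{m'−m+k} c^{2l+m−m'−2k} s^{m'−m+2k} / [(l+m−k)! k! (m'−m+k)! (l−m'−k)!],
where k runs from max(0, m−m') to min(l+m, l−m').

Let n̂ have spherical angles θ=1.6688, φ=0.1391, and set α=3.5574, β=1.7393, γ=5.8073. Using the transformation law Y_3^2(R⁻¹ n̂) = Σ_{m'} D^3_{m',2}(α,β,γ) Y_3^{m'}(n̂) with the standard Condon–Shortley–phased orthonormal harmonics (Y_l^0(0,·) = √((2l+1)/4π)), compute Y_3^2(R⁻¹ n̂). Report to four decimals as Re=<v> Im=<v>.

Re=0.1122 Im=-0.0708

Need the full column D^3_{m',2} for m'=−3..3 at α=3.5574, β=1.7393, γ=5.8073.
cos(β/2)=0.645094, sin(β/2)=0.764103
d^3_{-3,2}: single k=5 term ⇒ +0.411584;  D = +0.241949-0.332960i
d^3_{-2,2}: k∈[4..5] ⇒ +0.709290 -0.199027 = +0.510263;  D = -0.107661+0.498776i
d^3_{-1,2}: k∈[3..4] ⇒ +0.757452 -0.531353 = +0.226099;  D = -0.045632-0.221446i
d^3_{0,2}: k∈[2..3] ⇒ +0.553805 -0.776989 = -0.223184;  D = -0.129501-0.181771i
d^3_{1,2}: k∈[1..2] ⇒ +0.269940 -0.757452 = -0.487512;  D = +0.419152+0.248958i
d^3_{2,2}: k∈[0..1] ⇒ +0.072067 -0.505552 = -0.433485;  D = -0.430360-0.051961i
d^3_{3,2}: single k=0 term ⇒ -0.209095;  D = +0.200022-0.060922i
Y_3^{m'}(θ=1.6688,φ=0.1391) and Σ D·Y over m':
  (+0.2419-0.3330i)·(+0.3760-0.1667i)  (-0.1077+0.4988i)·(-0.0952+0.0272i)  (-0.0456-0.2214i)·(-0.3033+0.0425i)  (-0.1295-0.1818i)·(+0.1078+0.0000i)  (+0.4192+0.2490i)·(+0.3033+0.0425i)  (-0.4304-0.0520i)·(-0.0952-0.0272i)  (+0.2000-0.0609i)·(-0.3760-0.1667i)
Y_3^2(R⁻¹ n̂) = +0.112199-0.070787i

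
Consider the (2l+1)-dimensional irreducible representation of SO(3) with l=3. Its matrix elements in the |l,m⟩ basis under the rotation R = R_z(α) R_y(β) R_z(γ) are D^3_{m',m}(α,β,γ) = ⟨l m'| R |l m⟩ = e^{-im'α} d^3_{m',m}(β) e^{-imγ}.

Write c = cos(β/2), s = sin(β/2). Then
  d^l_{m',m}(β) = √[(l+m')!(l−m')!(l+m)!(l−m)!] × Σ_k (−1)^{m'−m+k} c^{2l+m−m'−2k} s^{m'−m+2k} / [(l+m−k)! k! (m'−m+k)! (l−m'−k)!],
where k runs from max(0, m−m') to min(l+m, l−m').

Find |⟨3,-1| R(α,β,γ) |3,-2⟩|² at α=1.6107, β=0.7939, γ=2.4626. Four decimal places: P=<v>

D^3_{-1,-2}(1.6107,0.7939,2.4626) = e^{-i·-1·1.6107}·d^3_{-1,-2}(0.7939)·e^{-i·-2·2.4626}. Compute d first:
c=cos(0.7939/2)=0.922244, s=sin(0.7939/2)=0.386607; N=√[2·24·1·120]=75.894664
k: max(0,(-2)−(-1))=0 … min(3+(-2),3−(-1))=1
  k=0: (−1)^1·75.8947/(24)·0.9222^5·0.3866^1 = -0.815643
  k=1: (−1)^2·75.8947/(12)·0.9222^3·0.3866^3 = +0.286667
d^3_{-1,-2}(0.7939) = -0.815643 +0.286667 = -0.528976
|D^3_{-1,-2}|² = |d^3_{-1,-2}(β)|² = (-0.528976)² = 0.279816 (the z-rotation phases have unit modulus)

P=0.2798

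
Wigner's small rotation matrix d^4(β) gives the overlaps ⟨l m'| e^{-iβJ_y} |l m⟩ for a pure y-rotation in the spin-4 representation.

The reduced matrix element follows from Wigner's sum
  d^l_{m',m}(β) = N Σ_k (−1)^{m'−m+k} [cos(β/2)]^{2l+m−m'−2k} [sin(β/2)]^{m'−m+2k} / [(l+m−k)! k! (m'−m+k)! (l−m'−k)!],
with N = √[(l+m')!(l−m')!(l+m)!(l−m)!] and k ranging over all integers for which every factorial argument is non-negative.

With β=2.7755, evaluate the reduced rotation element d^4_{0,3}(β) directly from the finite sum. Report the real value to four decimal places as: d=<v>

d=-0.0633

d^4_{0,3}(β=2.7755) via Wigner's sum:
c=cos(2.7755/2)=0.182026, s=sin(2.7755/2)=0.983294; N=√[24·24·5040·1]=1703.830978
k∈{3,4} keeps every argument non-negative
  k=3: (−1)^0·1703.8310/(144)·0.1820^5·0.9833^3 = +0.002248
  k=4: (−1)^1·1703.8310/(144)·0.1820^3·0.9833^5 = -0.065596
d^4_{0,3}(2.7755) = +0.002248 -0.065596 = -0.063348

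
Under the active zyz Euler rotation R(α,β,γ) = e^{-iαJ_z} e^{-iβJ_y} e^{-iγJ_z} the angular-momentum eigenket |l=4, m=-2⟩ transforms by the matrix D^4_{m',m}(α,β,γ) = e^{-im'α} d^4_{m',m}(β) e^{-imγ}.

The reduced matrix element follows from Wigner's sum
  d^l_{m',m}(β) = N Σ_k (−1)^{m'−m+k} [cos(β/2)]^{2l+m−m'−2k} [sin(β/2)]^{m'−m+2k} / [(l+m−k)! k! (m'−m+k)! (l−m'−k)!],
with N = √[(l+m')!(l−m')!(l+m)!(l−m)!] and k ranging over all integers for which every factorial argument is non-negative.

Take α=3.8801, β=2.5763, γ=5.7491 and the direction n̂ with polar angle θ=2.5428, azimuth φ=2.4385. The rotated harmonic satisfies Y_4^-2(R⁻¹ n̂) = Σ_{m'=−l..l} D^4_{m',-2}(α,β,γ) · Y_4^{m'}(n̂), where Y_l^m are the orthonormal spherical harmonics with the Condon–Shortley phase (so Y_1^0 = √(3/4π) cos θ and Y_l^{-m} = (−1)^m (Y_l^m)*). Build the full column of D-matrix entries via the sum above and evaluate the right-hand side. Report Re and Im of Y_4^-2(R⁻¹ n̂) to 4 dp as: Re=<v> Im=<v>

Re=0.2739 Im=0.3290

Need the full column D^4_{m',-2} for m'=−4..4 at α=3.8801, β=2.5763, γ=5.7491.
cos(β/2)=0.278898, sin(β/2)=0.960321
d^4_{-4,-2}: single k=2 term ⇒ +0.002297;  D = -0.000712+0.002184i
d^4_{-3,-2}: k∈[1..2] ⇒ +0.000472 -0.016775 = -0.016303;  D = +0.006699+0.014863i
d^4_{-2,-2}: k∈[0..2] ⇒ +0.000037 -0.005208 +0.077186 = +0.072014;  D = +0.066079+0.028629i
d^4_{-1,-2}: k∈[0..2] ⇒ -0.000535 +0.031702 -0.250572 = -0.219405;  D = +0.207590-0.071027i
d^4_{0,-2}: k∈[0..2] ⇒ +0.004117 -0.130178 +0.578775 = +0.452715;  D = +0.218085-0.396723i
d^4_{1,-2}: k∈[0..2] ⇒ -0.021134 +0.375858 -0.891242 = -0.536519;  D = -0.125385-0.521662i
d^4_{2,-2}: k∈[0..2] ⇒ +0.077186 -0.732099 +0.723320 = +0.068407;  D = -0.056597-0.038422i
d^4_{3,-2}: k∈[0..1] ⇒ -0.198885 +0.786002 = +0.587116;  D = +0.581199-0.083149i
d^4_{4,-2}: single k=0 term ⇒ +0.322825;  D = -0.205537+0.248939i
Y_4^{m'}(θ=2.5428,φ=2.4385) and Σ D·Y over m':
  (-0.0007+0.0022i)·(-0.0423+0.0144i)  (+0.0067+0.0149i)·(-0.0949+0.1589i)  (+0.0661+0.0286i)·(+0.0658+0.3959i)  (+0.2076-0.0710i)·(+0.2984+0.2529i)  (+0.2181-0.3967i)·(-0.1243+0.0000i)  (-0.1254-0.5217i)·(-0.2984+0.2529i)  (-0.0566-0.0384i)·(+0.0658-0.3959i)  (+0.5812-0.0831i)·(+0.0949+0.1589i)  (-0.2055+0.2489i)·(-0.0423-0.0144i)
Y_4^-2(R⁻¹ n̂) = +0.273935+0.329002i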